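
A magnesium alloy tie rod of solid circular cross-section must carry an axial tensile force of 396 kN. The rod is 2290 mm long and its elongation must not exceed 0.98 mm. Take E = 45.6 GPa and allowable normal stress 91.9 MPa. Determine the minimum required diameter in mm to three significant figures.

161 mm

Required area A ≥ P/σ_allow = 396000/91.9 = 4309 mm².
For a solid circular section, d ≥ √(4A/π) = 74.07 mm.
Elongation limit: A ≥ PL/(Eδ_allow) = 396000·2290/(45600·0.98) = 20290 mm² ⇒ d ≥ 160.7 mm.
The elongation limit governs.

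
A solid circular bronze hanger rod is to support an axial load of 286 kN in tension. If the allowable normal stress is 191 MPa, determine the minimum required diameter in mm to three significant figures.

43.7 mm

Required area A ≥ P/σ_allow = 286000/191 = 1497 mm².
For a solid circular section, d ≥ √(4A/π) = 43.66 mm.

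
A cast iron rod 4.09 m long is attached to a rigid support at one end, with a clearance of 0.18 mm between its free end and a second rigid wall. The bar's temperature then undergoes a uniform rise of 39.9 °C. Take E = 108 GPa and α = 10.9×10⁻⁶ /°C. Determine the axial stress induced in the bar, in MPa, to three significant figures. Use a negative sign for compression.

Free thermal expansion αLΔT = 10.9e-6 · 4090 · 39.9 = 1.779 mm.
The walls engage after the gap closes; constrained expansion = 1.779 − 0.18 = 1.599 mm.
The walls impose strain ε = −(1.599)/4090 = -3.9090e-04; σ = Eε = 108000 · -3.9090e-04 = -42.22 MPa.

-42.2 MPa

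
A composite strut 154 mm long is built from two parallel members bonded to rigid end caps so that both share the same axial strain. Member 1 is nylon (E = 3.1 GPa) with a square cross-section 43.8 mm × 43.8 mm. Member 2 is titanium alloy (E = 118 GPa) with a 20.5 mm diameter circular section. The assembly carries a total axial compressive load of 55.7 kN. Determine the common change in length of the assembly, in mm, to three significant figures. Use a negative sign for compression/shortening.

A_1 = 1918 mm².
A_2 = 330.1 mm².
Equal strain + equilibrium ⇒ each member carries load in proportion to AE: A₁E₁ = 5947000 N, A₂E₂ = 38950000 N, ΣAE = 44890000 N.
δ = PL/ΣAE = -55700·154/44890000 = -0.1911 mm.

-0.191 mm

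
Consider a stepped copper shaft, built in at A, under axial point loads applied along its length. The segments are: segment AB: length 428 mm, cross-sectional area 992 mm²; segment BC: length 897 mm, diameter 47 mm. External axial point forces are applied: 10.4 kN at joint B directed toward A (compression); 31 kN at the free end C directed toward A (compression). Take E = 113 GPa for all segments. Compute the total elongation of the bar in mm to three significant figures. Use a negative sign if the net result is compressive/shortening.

-0.300 mm

Internal axial forces (sectioning from the free end, tension +): N_BC = -31 kN, N_AB = -41.4 kN.
A_BC = 1735 mm².
δ_AB = -41400·428/(992·113000) = -0.1581 mm
δ_BC = -31000·897/(1735·113000) = -0.1418 mm
δ = Σδ_i = -0.2999 mm.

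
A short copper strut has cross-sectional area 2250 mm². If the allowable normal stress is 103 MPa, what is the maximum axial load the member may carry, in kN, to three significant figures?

P_max = σ_allow · A = 103 · 2250 = 231800 N = 231.8 kN.

232 kN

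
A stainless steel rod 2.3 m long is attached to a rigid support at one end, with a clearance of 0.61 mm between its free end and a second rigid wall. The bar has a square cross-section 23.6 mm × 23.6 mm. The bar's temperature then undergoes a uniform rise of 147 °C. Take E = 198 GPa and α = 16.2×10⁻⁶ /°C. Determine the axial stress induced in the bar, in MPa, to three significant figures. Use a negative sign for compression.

-419 MPa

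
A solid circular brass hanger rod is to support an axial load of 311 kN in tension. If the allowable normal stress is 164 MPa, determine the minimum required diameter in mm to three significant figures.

Required area A ≥ P/σ_allow = 311000/164 = 1896 mm².
For a solid circular section, d ≥ √(4A/π) = 49.14 mm.

49.1 mm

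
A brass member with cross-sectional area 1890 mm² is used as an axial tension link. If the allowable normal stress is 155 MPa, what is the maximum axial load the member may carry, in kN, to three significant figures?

293 kN

P_max = σ_allow · A = 155 · 1890 = 293000 N = 292.9 kN.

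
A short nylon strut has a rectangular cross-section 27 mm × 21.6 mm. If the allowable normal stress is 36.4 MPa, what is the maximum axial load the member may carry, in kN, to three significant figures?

21.2 kN

A = 583.2 mm².
P_max = σ_allow · A = 36.4 · 583.2 = 21230 N = 21.23 kN.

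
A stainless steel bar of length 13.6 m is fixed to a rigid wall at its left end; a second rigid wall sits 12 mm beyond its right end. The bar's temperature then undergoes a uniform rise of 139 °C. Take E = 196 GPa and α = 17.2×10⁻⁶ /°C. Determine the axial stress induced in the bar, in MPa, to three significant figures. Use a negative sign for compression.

-296 MPa

Free thermal expansion αLΔT = 17.2e-6 · 13600 · 139 = 32.51 mm.
The walls engage after the gap closes; constrained expansion = 32.51 − 12 = 20.51 mm.
The walls impose strain ε = −(20.51)/13600 = -1.5084e-03; σ = Eε = 196000 · -1.5084e-03 = -295.7 MPa.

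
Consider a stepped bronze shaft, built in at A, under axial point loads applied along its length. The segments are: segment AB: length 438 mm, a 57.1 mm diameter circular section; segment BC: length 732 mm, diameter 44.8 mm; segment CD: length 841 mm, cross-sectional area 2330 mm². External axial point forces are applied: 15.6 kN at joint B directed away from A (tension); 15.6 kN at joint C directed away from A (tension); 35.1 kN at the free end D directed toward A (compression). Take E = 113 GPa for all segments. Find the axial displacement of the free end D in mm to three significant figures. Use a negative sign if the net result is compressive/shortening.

-0.198 mm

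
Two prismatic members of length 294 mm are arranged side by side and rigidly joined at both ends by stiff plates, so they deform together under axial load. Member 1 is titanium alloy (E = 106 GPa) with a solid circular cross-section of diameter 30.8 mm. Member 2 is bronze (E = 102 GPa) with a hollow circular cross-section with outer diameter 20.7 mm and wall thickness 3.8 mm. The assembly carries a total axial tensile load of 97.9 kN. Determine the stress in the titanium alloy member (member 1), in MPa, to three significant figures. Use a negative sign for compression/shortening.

104 MPa

A_1 = 745.1 mm².
A_2 = 201.8 mm².
Equal strain + equilibrium ⇒ each member carries load in proportion to AE: A₁E₁ = 78980000 N, A₂E₂ = 20580000 N, ΣAE = 99560000 N.
σ₁ = P·E₁/ΣAE = 97900·106000/99560000 = 104.2 MPa.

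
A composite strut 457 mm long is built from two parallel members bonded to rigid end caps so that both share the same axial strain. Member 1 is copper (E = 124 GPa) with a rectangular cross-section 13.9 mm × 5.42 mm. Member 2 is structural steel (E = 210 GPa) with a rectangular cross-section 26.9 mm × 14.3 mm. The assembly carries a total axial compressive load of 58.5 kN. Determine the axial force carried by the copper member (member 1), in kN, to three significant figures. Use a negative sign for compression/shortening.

A_1 = 75.34 mm².
A_2 = 384.7 mm².
Equal strain + equilibrium ⇒ each member carries load in proportion to AE: A₁E₁ = 9342000 N, A₂E₂ = 80780000 N, ΣAE = 90120000 N.
F₁ = P·A₁E₁/ΣAE = -58500·9342000/90120000 = -6064 N.

-6.06 kN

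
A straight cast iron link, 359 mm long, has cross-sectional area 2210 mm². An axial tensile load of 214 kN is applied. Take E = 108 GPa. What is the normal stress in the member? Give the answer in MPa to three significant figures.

96.8 MPa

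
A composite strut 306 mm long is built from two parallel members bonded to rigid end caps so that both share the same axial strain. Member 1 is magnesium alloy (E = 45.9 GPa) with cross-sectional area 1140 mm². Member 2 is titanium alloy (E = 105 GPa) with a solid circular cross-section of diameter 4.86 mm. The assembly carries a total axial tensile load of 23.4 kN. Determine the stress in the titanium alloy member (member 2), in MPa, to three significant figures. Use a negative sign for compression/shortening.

A_2 = 18.55 mm².
Equal strain + equilibrium ⇒ each member carries load in proportion to AE: A₁E₁ = 52330000 N, A₂E₂ = 1948000 N, ΣAE = 54270000 N.
σ₂ = P·E₂/ΣAE = 23400·105000/54270000 = 45.27 MPa.

45.3 MPa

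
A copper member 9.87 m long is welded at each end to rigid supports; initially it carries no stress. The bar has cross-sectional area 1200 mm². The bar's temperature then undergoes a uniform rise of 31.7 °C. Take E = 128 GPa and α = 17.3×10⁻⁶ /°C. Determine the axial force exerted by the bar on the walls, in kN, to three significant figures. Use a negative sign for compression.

Free thermal expansion αLΔT = 17.3e-6 · 9870 · 31.7 = 5.413 mm.
The walls impose strain ε = −(5.413)/9870 = -5.4841e-04; σ = Eε = 128000 · -5.4841e-04 = -70.2 MPa.
Wall reaction R = σ·A = -70.2·1200 = -84240 N = -84.24 kN.

-84.2 kN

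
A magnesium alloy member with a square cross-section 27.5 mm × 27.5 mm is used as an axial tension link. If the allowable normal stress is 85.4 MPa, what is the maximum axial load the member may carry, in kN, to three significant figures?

A = 756.2 mm².
P_max = σ_allow · A = 85.4 · 756.2 = 64580 N = 64.58 kN.

64.6 kN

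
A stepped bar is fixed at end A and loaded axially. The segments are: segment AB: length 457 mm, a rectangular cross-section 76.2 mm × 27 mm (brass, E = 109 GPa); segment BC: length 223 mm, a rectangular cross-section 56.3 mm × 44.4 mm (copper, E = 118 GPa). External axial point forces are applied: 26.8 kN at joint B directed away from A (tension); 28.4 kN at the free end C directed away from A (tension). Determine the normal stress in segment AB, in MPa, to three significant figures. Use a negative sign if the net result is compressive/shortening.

26.8 MPa

Internal axial forces (sectioning from the free end, tension +): N_BC = 28.4 kN, N_AB = 55.2 kN.
A_AB = 2057 mm².
σ_AB = N_AB/A_AB = 55200/2057 = 26.83 MPa.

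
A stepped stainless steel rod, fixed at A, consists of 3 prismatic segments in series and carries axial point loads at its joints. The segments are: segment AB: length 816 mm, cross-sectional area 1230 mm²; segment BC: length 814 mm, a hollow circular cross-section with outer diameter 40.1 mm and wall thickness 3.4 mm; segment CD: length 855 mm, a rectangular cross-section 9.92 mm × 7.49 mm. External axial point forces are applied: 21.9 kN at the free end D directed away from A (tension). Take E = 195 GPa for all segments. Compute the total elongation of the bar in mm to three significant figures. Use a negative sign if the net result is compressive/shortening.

Internal axial forces (sectioning from the free end, tension +): N_CD = 21.9 kN, N_BC = 21.9 kN, N_AB = 21.9 kN.
A_BC = 392 mm².
A_CD = 74.3 mm².
δ_AB = 21900·816/(1230·195000) = 0.07451 mm
δ_BC = 21900·814/(392·195000) = 0.2332 mm
δ_CD = 21900·855/(74.3·195000) = 1.292 mm
δ = Σδ_i = 1.6 mm.

1.60 mm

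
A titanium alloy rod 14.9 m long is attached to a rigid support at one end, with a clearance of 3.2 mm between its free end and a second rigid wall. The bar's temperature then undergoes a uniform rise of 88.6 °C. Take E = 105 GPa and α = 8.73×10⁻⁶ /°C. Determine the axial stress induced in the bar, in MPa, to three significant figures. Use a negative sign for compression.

-58.7 MPa

Free thermal expansion αLΔT = 8.73e-6 · 14900 · 88.6 = 11.52 mm.
The walls engage after the gap closes; constrained expansion = 11.52 − 3.2 = 8.325 mm.
The walls impose strain ε = −(8.325)/14900 = -5.5871e-04; σ = Eε = 105000 · -5.5871e-04 = -58.66 MPa.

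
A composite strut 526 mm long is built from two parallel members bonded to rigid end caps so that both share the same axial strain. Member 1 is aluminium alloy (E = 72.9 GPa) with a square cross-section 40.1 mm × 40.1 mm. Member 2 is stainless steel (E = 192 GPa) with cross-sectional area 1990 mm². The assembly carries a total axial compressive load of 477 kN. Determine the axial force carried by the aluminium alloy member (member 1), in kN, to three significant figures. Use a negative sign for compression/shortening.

A_1 = 1608 mm².
Equal strain + equilibrium ⇒ each member carries load in proportion to AE: A₁E₁ = 117200000 N, A₂E₂ = 382100000 N, ΣAE = 499300000 N.
F₁ = P·A₁E₁/ΣAE = -477000·117200000/499300000 = -112000 N.

-112 kN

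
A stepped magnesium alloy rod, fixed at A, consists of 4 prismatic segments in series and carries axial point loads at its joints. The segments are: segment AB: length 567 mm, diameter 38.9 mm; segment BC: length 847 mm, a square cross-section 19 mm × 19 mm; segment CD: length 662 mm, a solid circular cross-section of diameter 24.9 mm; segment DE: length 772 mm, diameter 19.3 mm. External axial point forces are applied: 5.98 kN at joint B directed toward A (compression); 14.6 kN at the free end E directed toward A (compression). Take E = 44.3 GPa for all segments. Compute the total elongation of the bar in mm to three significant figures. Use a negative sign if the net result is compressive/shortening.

Internal axial forces (sectioning from the free end, tension +): N_DE = -14.6 kN, N_CD = -14.6 kN, N_BC = -14.6 kN, N_AB = -20.58 kN.
A_AB = 1188 mm².
A_BC = 361 mm².
A_CD = 487 mm².
A_DE = 292.6 mm².
δ_AB = -20580·567/(1188·44300) = -0.2216 mm
δ_BC = -14600·847/(361·44300) = -0.7733 mm
δ_CD = -14600·662/(487·44300) = -0.448 mm
δ_DE = -14600·772/(292.6·44300) = -0.8697 mm
δ = Σδ_i = -2.313 mm.

-2.31 mm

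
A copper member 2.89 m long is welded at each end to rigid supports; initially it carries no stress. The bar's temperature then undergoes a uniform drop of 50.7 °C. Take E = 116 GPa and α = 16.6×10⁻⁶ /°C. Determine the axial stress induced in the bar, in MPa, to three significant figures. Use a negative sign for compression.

97.6 MPa

Free thermal expansion αLΔT = 16.6e-6 · 2890 · -50.7 = -2.432 mm.
The walls impose strain ε = −(-2.432)/2890 = 8.4162e-04; σ = Eε = 116000 · 8.4162e-04 = 97.63 MPa.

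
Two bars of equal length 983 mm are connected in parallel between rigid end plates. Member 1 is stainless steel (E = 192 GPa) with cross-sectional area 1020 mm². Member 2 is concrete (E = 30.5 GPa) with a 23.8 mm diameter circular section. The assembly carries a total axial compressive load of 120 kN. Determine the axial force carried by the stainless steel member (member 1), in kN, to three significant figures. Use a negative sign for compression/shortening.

-112 kN

A_2 = 444.9 mm².
Equal strain + equilibrium ⇒ each member carries load in proportion to AE: A₁E₁ = 195800000 N, A₂E₂ = 13570000 N, ΣAE = 209400000 N.
F₁ = P·A₁E₁/ΣAE = -120000·195800000/209400000 = -112200 N.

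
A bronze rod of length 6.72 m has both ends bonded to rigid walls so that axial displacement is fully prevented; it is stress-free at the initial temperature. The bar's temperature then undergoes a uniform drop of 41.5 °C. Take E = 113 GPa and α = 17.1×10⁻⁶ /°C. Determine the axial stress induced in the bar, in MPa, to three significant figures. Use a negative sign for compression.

80.2 MPa

Free thermal expansion αLΔT = 17.1e-6 · 6720 · -41.5 = -4.769 mm.
The walls impose strain ε = −(-4.769)/6720 = 7.0965e-04; σ = Eε = 113000 · 7.0965e-04 = 80.19 MPa.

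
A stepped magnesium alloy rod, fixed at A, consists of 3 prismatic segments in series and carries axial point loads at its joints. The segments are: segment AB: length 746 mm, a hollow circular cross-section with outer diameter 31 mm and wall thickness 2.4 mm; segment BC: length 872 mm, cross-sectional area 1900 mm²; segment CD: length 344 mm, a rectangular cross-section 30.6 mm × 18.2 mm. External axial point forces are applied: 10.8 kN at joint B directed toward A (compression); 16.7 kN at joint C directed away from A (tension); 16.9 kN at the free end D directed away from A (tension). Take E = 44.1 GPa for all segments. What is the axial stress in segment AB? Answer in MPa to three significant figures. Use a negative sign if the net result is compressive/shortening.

106 MPa

Internal axial forces (sectioning from the free end, tension +): N_CD = 16.9 kN, N_BC = 33.6 kN, N_AB = 22.8 kN.
A_AB = 215.6 mm².
σ_AB = N_AB/A_AB = 22800/215.6 = 105.7 MPa.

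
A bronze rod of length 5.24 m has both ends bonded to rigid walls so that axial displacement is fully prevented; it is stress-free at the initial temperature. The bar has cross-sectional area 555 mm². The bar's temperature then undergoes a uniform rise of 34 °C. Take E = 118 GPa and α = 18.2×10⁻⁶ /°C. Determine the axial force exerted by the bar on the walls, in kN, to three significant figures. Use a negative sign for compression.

Free thermal expansion αLΔT = 18.2e-6 · 5240 · 34 = 3.243 mm.
The walls impose strain ε = −(3.243)/5240 = -6.1880e-04; σ = Eε = 118000 · -6.1880e-04 = -73.02 MPa.
Wall reaction R = σ·A = -73.02·555 = -40530 N = -40.53 kN.

-40.5 kN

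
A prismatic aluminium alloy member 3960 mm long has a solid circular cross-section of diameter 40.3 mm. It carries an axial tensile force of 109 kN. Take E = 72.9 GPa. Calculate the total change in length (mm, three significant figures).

4.64 mm

A = 1276 mm².
δ_mech = NL/(AE) = 109000·3960/(1276·72900) = 4.642 mm.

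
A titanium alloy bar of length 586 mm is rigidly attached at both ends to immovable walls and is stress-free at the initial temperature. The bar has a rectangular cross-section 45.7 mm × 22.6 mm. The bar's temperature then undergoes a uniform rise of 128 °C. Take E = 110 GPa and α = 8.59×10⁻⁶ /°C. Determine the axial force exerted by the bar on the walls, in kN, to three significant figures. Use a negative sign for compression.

Free thermal expansion αLΔT = 8.59e-6 · 586 · 128 = 0.6443 mm.
The walls impose strain ε = −(0.6443)/586 = -1.0995e-03; σ = Eε = 110000 · -1.0995e-03 = -120.9 MPa.
Wall reaction R = σ·A = -120.9·1033 = -124900 N = -124.9 kN.

-125 kN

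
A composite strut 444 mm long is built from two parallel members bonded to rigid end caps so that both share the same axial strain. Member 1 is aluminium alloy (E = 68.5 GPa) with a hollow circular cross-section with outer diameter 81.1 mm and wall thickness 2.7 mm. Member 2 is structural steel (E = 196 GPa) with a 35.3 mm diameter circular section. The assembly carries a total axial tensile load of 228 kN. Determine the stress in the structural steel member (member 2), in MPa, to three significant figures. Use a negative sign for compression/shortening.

188 MPa

A_1 = 665 mm².
A_2 = 978.7 mm².
Equal strain + equilibrium ⇒ each member carries load in proportion to AE: A₁E₁ = 45550000 N, A₂E₂ = 191800000 N, ΣAE = 237400000 N.
σ₂ = P·E₂/ΣAE = 228000·196000/237400000 = 188.3 MPa.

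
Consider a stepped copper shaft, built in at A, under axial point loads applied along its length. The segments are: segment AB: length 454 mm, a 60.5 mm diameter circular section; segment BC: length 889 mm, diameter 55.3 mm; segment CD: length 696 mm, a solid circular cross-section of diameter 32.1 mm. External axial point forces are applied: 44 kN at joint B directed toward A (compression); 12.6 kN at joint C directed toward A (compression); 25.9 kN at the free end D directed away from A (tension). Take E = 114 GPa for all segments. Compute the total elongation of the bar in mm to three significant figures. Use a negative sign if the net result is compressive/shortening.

0.196 mm

Internal axial forces (sectioning from the free end, tension +): N_CD = 25.9 kN, N_BC = 13.3 kN, N_AB = -30.7 kN.
A_AB = 2875 mm².
A_BC = 2402 mm².
A_CD = 809.3 mm².
δ_AB = -30700·454/(2875·114000) = -0.04253 mm
δ_BC = 13300·889/(2402·114000) = 0.04318 mm
δ_CD = 25900·696/(809.3·114000) = 0.1954 mm
δ = Σδ_i = 0.196 mm.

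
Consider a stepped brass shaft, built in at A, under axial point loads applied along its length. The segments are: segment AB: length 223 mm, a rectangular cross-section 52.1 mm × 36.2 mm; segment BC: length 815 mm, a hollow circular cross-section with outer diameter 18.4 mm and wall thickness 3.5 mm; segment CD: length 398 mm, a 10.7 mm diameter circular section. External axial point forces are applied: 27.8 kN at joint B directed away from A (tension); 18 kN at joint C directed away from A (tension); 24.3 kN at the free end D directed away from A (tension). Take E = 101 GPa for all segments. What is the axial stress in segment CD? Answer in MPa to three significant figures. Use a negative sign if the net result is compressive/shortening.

270 MPa

Internal axial forces (sectioning from the free end, tension +): N_CD = 24.3 kN, N_BC = 42.3 kN, N_AB = 70.1 kN.
A_CD = 89.92 mm².
σ_CD = N_CD/A_CD = 24300/89.92 = 270.2 MPa.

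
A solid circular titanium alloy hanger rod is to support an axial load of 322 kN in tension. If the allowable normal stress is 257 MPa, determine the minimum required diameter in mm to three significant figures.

Required area A ≥ P/σ_allow = 322000/257 = 1253 mm².
For a solid circular section, d ≥ √(4A/π) = 39.94 mm.

39.9 mm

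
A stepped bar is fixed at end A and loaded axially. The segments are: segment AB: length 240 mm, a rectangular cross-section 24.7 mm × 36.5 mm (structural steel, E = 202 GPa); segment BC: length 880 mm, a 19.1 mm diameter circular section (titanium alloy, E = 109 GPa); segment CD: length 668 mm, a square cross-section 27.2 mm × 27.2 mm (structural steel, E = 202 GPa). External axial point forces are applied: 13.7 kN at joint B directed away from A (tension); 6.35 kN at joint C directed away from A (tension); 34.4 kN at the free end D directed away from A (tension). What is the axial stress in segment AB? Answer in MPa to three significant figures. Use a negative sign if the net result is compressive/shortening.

60.4 MPa

Internal axial forces (sectioning from the free end, tension +): N_CD = 34.4 kN, N_BC = 40.75 kN, N_AB = 54.45 kN.
A_AB = 901.5 mm².
σ_AB = N_AB/A_AB = 54450/901.5 = 60.4 MPa.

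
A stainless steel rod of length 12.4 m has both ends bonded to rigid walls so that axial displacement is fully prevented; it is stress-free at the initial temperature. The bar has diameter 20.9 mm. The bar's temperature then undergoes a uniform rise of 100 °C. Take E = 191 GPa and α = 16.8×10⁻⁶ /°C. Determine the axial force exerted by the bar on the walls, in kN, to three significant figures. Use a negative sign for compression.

Free thermal expansion αLΔT = 16.8e-6 · 12400 · 100 = 20.83 mm.
The walls impose strain ε = −(20.83)/12400 = -1.6800e-03; σ = Eε = 191000 · -1.6800e-03 = -320.9 MPa.
Wall reaction R = σ·A = -320.9·343.1 = -110100 N = -110.1 kN.

-110 kN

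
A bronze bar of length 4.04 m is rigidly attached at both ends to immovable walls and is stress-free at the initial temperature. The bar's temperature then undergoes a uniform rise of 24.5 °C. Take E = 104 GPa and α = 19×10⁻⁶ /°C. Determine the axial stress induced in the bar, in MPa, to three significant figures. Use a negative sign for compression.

-48.4 MPa

Free thermal expansion αLΔT = 19e-6 · 4040 · 24.5 = 1.881 mm.
The walls impose strain ε = −(1.881)/4040 = -4.6550e-04; σ = Eε = 104000 · -4.6550e-04 = -48.41 MPa.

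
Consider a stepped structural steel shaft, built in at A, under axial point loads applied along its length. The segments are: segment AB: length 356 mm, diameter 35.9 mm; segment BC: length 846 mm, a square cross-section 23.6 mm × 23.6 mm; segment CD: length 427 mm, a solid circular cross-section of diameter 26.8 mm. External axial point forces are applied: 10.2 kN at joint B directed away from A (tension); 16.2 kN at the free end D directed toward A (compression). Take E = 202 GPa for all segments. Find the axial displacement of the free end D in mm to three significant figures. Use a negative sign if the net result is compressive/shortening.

-0.193 mm

Internal axial forces (sectioning from the free end, tension +): N_CD = -16.2 kN, N_BC = -16.2 kN, N_AB = -6 kN.
A_AB = 1012 mm².
A_BC = 557 mm².
A_CD = 564.1 mm².
δ_AB = -6000·356/(1012·202000) = -0.01045 mm
δ_BC = -16200·846/(557·202000) = -0.1218 mm
δ_CD = -16200·427/(564.1·202000) = -0.06071 mm
δ = Σδ_i = -0.193 mm.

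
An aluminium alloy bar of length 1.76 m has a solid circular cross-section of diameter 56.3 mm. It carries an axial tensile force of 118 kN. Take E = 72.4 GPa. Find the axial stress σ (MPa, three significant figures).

47.4 MPa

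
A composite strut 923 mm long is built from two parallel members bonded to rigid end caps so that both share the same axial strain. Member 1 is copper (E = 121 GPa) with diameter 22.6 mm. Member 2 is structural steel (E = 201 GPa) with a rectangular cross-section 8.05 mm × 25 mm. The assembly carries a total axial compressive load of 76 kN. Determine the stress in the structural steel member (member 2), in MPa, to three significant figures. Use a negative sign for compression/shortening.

-172 MPa

A_1 = 401.1 mm².
A_2 = 201.3 mm².
Equal strain + equilibrium ⇒ each member carries load in proportion to AE: A₁E₁ = 48540000 N, A₂E₂ = 40450000 N, ΣAE = 88990000 N.
σ₂ = P·E₂/ΣAE = -76000·201000/88990000 = -171.7 MPa.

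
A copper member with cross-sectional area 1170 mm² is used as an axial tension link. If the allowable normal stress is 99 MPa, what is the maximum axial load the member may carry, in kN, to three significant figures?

P_max = σ_allow · A = 99 · 1170 = 115800 N = 115.8 kN.

116 kN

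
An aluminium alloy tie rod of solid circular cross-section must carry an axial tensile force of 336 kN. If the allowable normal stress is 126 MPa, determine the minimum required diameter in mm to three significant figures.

58.3 mm

Required area A ≥ P/σ_allow = 336000/126 = 2667 mm².
For a solid circular section, d ≥ √(4A/π) = 58.27 mm.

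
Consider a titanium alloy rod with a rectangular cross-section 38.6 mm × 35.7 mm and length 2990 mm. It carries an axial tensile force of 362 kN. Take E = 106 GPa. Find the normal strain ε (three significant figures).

0.00248

A = 1378 mm².
σ = N/A = 262.7 MPa; ε = σ/E = 262.7/106000 = 2.478e-03.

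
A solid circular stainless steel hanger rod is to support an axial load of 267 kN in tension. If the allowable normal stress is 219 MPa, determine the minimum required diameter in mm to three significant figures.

39.4 mm

Required area A ≥ P/σ_allow = 267000/219 = 1219 mm².
For a solid circular section, d ≥ √(4A/π) = 39.4 mm.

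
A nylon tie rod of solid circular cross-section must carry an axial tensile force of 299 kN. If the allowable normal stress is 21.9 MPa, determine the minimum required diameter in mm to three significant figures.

Required area A ≥ P/σ_allow = 299000/21.9 = 13650 mm².
For a solid circular section, d ≥ √(4A/π) = 131.8 mm.

132 mm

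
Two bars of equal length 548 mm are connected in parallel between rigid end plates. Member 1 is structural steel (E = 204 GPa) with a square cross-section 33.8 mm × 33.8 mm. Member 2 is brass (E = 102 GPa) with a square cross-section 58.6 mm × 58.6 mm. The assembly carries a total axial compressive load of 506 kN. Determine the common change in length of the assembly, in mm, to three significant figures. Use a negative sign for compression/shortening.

A_1 = 1142 mm².
A_2 = 3434 mm².
Equal strain + equilibrium ⇒ each member carries load in proportion to AE: A₁E₁ = 233100000 N, A₂E₂ = 350300000 N, ΣAE = 583300000 N.
δ = PL/ΣAE = -506000·548/583300000 = -0.4754 mm.

-0.475 mm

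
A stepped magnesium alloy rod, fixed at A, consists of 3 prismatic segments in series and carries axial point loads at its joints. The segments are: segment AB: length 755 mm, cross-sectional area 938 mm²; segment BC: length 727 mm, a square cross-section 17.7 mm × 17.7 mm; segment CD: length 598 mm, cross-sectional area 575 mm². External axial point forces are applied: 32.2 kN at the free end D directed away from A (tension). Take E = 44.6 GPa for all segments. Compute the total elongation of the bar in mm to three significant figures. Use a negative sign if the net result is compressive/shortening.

3.01 mm

Internal axial forces (sectioning from the free end, tension +): N_CD = 32.2 kN, N_BC = 32.2 kN, N_AB = 32.2 kN.
A_BC = 313.3 mm².
δ_AB = 32200·755/(938·44600) = 0.5811 mm
δ_BC = 32200·727/(313.3·44600) = 1.675 mm
δ_CD = 32200·598/(575·44600) = 0.7509 mm
δ = Σδ_i = 3.007 mm.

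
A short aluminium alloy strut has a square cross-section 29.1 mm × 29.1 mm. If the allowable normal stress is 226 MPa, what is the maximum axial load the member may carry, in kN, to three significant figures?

191 kN

A = 846.8 mm².
P_max = σ_allow · A = 226 · 846.8 = 191400 N = 191.4 kN.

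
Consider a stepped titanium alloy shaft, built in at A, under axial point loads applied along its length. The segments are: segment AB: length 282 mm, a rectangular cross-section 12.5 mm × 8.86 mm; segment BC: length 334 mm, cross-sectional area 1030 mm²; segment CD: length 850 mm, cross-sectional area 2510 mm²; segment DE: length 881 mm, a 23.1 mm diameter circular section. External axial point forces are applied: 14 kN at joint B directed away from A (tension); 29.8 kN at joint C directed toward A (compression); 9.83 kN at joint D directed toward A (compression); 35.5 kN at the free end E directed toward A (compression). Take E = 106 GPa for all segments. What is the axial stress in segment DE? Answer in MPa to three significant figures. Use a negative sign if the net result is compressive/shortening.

-84.7 MPa

Internal axial forces (sectioning from the free end, tension +): N_DE = -35.5 kN, N_CD = -45.33 kN, N_BC = -75.13 kN, N_AB = -61.13 kN.
A_DE = 419.1 mm².
σ_DE = N_DE/A_DE = -35500/419.1 = -84.71 MPa.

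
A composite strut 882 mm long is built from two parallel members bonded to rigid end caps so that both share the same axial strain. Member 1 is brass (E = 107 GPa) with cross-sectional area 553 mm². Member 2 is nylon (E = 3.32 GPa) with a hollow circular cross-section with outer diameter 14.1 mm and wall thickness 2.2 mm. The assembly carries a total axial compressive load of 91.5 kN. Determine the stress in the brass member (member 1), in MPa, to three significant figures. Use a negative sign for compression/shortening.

A_2 = 82.25 mm².
Equal strain + equilibrium ⇒ each member carries load in proportion to AE: A₁E₁ = 59170000 N, A₂E₂ = 273100 N, ΣAE = 59440000 N.
σ₁ = P·E₁/ΣAE = -91500·107000/59440000 = -164.7 MPa.

-165 MPa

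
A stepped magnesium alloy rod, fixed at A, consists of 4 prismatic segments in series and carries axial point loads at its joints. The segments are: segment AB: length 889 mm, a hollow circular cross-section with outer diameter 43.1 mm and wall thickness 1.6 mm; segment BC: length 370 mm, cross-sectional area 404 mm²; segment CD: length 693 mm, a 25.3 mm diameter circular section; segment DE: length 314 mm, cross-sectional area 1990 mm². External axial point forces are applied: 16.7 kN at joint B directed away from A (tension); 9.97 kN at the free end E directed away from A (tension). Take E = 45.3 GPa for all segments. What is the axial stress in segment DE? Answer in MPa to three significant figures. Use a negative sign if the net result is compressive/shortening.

5.01 MPa

Internal axial forces (sectioning from the free end, tension +): N_DE = 9.97 kN, N_CD = 9.97 kN, N_BC = 9.97 kN, N_AB = 26.67 kN.
σ_DE = N_DE/A_DE = 9970/1990 = 5.01 MPa.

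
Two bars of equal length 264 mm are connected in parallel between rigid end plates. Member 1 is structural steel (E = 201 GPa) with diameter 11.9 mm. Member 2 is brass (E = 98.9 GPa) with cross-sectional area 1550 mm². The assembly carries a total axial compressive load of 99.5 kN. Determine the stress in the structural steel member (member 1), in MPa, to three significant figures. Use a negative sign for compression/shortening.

A_1 = 111.2 mm².
Equal strain + equilibrium ⇒ each member carries load in proportion to AE: A₁E₁ = 22360000 N, A₂E₂ = 153300000 N, ΣAE = 175700000 N.
σ₁ = P·E₁/ΣAE = -99500·201000/175700000 = -113.9 MPa.

-114 MPa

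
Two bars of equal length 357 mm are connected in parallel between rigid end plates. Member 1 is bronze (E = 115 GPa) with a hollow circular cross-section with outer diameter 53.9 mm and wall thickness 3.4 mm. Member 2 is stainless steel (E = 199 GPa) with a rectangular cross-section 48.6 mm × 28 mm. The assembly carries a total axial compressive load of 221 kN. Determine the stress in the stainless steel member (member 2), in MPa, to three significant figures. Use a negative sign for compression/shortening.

-132 MPa

A_1 = 539.4 mm².
A_2 = 1361 mm².
Equal strain + equilibrium ⇒ each member carries load in proportion to AE: A₁E₁ = 62030000 N, A₂E₂ = 270800000 N, ΣAE = 332800000 N.
σ₂ = P·E₂/ΣAE = -221000·199000/332800000 = -132.1 MPa.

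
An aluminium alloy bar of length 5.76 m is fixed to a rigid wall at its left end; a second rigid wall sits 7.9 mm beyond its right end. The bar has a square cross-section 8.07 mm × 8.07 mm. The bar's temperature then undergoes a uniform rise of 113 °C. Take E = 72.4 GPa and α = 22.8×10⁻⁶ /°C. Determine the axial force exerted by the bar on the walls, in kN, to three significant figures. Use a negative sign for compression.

-5.68 kN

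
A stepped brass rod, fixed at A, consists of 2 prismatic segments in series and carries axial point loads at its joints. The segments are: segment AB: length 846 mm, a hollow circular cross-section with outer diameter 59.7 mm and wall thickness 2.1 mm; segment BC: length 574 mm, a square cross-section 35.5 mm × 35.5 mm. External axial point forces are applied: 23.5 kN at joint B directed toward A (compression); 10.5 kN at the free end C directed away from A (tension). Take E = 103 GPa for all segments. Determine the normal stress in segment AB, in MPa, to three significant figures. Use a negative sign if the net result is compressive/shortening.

-34.2 MPa

Internal axial forces (sectioning from the free end, tension +): N_BC = 10.5 kN, N_AB = -13 kN.
A_AB = 380 mm².
σ_AB = N_AB/A_AB = -13000/380 = -34.21 MPa.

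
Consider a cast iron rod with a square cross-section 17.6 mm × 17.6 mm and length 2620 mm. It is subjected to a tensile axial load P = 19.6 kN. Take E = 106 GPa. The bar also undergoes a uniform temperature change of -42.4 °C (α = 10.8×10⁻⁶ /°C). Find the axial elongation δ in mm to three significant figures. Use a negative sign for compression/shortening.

0.364 mm

A = 309.8 mm².
δ_mech = NL/(AE) = 19600·2620/(309.8·106000) = 1.564 mm.
δ_thermal = αLΔT = 10.8e-6·2620·-42.4 = -1.2 mm.
δ = δ_mech + δ_thermal = 0.3642 mm.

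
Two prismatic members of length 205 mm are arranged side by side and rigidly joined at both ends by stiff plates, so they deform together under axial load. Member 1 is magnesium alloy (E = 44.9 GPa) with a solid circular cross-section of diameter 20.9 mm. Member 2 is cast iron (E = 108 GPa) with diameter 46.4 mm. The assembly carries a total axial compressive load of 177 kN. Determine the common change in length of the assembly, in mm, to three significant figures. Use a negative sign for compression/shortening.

-0.183 mm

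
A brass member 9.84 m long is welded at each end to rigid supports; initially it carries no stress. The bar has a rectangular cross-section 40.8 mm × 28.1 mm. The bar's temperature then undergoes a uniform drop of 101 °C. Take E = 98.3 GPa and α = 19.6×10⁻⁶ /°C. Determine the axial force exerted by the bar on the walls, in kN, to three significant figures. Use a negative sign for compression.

223 kN

Free thermal expansion αLΔT = 19.6e-6 · 9840 · -101 = -19.48 mm.
The walls impose strain ε = −(-19.48)/9840 = 1.9796e-03; σ = Eε = 98300 · 1.9796e-03 = 194.6 MPa.
Wall reaction R = σ·A = 194.6·1146 = 223100 N = 223.1 kN.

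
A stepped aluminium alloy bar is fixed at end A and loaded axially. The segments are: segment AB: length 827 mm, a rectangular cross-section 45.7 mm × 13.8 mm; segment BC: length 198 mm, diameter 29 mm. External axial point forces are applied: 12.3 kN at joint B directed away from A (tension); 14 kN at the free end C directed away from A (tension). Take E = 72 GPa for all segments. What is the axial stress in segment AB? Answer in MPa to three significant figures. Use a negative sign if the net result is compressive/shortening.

Internal axial forces (sectioning from the free end, tension +): N_BC = 14 kN, N_AB = 26.3 kN.
A_AB = 630.7 mm².
σ_AB = N_AB/A_AB = 26300/630.7 = 41.7 MPa.

41.7 MPa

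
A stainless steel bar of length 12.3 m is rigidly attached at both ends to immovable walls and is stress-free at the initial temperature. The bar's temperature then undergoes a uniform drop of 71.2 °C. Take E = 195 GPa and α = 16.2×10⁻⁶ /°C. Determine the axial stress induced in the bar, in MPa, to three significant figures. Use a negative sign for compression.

225 MPa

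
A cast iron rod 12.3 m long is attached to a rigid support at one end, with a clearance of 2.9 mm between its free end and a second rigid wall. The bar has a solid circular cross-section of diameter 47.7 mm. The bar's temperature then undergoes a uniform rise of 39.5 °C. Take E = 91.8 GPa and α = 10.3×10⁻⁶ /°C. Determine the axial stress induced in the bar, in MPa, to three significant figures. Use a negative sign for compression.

Free thermal expansion αLΔT = 10.3e-6 · 12300 · 39.5 = 5.004 mm.
The walls engage after the gap closes; constrained expansion = 5.004 − 2.9 = 2.104 mm.
The walls impose strain ε = −(2.104)/12300 = -1.7108e-04; σ = Eε = 91800 · -1.7108e-04 = -15.7 MPa.

-15.7 MPa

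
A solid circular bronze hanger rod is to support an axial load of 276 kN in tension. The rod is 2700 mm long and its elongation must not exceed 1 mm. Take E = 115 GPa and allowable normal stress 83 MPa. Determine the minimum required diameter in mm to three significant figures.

90.8 mm

Required area A ≥ P/σ_allow = 276000/83 = 3325 mm².
For a solid circular section, d ≥ √(4A/π) = 65.07 mm.
Elongation limit: A ≥ PL/(Eδ_allow) = 276000·2700/(115000·1) = 6480 mm² ⇒ d ≥ 90.83 mm.
The elongation limit governs.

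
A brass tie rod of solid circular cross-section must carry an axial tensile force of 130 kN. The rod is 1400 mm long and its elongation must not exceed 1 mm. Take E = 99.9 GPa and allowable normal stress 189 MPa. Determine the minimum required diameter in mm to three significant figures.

48.2 mm

Required area A ≥ P/σ_allow = 130000/189 = 687.8 mm².
For a solid circular section, d ≥ √(4A/π) = 29.59 mm.
Elongation limit: A ≥ PL/(Eδ_allow) = 130000·1400/(99900·1) = 1822 mm² ⇒ d ≥ 48.16 mm.
The elongation limit governs.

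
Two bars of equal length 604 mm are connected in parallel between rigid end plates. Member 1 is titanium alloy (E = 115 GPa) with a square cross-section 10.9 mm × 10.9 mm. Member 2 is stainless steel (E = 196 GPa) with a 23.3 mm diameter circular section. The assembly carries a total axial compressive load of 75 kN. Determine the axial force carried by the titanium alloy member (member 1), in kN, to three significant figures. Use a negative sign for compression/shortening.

-10.5 kN

A_1 = 118.8 mm².
A_2 = 426.4 mm².
Equal strain + equilibrium ⇒ each member carries load in proportion to AE: A₁E₁ = 13660000 N, A₂E₂ = 83570000 N, ΣAE = 97230000 N.
F₁ = P·A₁E₁/ΣAE = -75000·13660000/97230000 = -10540 N.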